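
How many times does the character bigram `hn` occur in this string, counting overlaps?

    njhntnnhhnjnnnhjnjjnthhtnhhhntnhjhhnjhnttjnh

5

Sliding a length-2 window over the 44 characters (43 positions):
  position 3–4: hn
  position 9–10: hn
  position 28–29: hn
  position 35–36: hn
  position 38–39: hn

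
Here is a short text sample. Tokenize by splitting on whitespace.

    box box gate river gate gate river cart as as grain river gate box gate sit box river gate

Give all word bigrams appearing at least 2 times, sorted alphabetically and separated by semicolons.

Bigram counts meeting the condition (at least 2 times):
  box gate: 2
  gate river: 2
  river gate: 3

box gate; gate river; river gate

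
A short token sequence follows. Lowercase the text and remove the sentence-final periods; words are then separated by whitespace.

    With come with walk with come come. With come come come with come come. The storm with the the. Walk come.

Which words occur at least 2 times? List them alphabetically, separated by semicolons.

Unigram counts meeting the condition (at least 2 times):
  come: 9
  the: 3
  walk: 2
  with: 6

come; the; walk; with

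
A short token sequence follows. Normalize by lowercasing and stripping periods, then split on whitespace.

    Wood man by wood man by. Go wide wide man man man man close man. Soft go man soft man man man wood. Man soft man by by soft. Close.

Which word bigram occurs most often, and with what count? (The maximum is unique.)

Bigram frequencies (highest first):
  man man: 5
  wood man: 3
  man by: 3
  man soft: 3
  soft man: 2
  by wood: 1
  … (12 more, each ≤ 1)

"man man", 5 times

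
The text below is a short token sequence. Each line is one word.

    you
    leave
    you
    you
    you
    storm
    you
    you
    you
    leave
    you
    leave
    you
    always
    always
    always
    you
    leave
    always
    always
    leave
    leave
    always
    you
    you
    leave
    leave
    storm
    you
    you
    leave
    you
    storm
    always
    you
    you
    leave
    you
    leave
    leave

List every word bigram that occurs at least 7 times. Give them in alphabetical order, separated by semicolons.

you leave; you you

Bigram counts meeting the condition (at least 7 times):
  you leave: 8
  you you: 7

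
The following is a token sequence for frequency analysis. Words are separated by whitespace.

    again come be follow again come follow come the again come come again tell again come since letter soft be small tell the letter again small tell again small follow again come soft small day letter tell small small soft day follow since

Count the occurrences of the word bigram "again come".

Scanning the 42 overlapping bigram windows for "again come":
  position 1–2: again come
  position 5–6: again come
  position 10–11: again come
  position 15–16: again come
  position 31–32: again come

5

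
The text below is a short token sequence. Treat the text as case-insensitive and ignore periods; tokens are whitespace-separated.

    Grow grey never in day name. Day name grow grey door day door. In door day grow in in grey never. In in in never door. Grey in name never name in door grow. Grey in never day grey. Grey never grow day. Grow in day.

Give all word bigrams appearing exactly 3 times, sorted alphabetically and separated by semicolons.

Bigram counts meeting the condition (exactly 3 times):
  grey never: 3
  grow grey: 3
  in in: 3

grey never; grow grey; in in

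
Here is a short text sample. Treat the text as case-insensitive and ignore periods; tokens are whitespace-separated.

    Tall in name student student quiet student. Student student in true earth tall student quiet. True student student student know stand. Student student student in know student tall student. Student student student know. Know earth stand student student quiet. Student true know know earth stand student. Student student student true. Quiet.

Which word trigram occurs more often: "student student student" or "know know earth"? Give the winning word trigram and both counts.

"student student student" (7 vs 2)

"student student student": 7 occurrences
"know know earth": 2 occurrences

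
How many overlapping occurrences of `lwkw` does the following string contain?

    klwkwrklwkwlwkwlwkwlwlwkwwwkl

Sliding a length-4 window over the 29 characters (26 positions):
  position 2–5: lwkw
  position 8–11: lwkw
  position 12–15: lwkw
  position 16–19: lwkw
  position 22–25: lwkw

5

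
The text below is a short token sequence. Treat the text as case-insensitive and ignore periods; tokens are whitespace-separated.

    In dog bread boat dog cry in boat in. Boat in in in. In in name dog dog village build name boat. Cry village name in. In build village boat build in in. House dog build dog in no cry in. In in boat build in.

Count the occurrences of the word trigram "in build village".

Scanning the 44 overlapping trigram windows for "in build village":
  position 27–29: in build village

1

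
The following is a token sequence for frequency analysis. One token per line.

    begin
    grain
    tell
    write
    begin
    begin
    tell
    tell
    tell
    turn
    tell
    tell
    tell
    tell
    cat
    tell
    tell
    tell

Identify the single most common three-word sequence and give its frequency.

"tell tell tell", 4 times

Trigram frequencies (highest first):
  tell tell tell: 4
  begin grain tell: 1
  grain tell write: 1
  tell write begin: 1
  write begin begin: 1
  begin begin tell: 1
  … (7 more, each ≤ 1)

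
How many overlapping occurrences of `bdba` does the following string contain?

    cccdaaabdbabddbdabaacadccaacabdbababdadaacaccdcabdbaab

3

Sliding a length-4 window over the 54 characters (51 positions):
  position 8–11: bdba
  position 30–33: bdba
  position 49–52: bdba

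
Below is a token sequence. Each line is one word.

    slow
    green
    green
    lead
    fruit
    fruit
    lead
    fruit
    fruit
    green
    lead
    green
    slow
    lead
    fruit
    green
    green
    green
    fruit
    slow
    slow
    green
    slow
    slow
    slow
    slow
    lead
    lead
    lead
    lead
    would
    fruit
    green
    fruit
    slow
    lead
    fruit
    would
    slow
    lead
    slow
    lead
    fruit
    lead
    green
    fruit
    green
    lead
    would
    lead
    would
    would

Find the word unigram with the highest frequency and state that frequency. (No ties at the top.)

"lead", 14 times

Unigram frequencies (highest first):
  lead: 14
  slow: 11
  green: 11
  fruit: 11
  would: 5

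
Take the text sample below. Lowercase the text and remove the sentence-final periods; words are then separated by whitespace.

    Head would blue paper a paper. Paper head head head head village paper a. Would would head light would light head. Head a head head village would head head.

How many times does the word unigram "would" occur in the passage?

5

Scanning the 29 tokens for "would":
  position 2: would
  position 15: would
  position 16: would
  position 19: would
  position 27: would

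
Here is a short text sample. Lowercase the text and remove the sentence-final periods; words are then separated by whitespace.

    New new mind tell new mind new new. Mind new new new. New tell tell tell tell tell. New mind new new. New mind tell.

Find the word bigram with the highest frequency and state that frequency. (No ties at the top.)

Bigram frequencies (highest first):
  new new: 7
  new mind: 5
  tell tell: 4
  mind new: 3
  mind tell: 2
  tell new: 2
  … (1 more, each ≤ 1)

"new new", 7 times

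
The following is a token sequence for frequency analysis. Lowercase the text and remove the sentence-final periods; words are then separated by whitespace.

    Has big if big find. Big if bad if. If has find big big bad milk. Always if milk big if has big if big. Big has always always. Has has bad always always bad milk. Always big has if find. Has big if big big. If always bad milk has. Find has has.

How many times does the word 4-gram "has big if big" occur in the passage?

3

Scanning the 51 overlapping 4-gram windows for "has big if big":
  position 1–4: has big if big
  position 22–25: has big if big
  position 42–45: has big if big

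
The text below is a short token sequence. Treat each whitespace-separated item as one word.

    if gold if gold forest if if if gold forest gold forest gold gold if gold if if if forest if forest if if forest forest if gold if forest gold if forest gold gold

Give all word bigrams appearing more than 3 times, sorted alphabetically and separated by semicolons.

Bigram counts meeting the condition (more than 3 times):
  forest gold: 4
  forest if: 4
  gold if: 5
  if forest: 5
  if gold: 5
  if if: 5

forest gold; forest if; gold if; if forest; if gold; if if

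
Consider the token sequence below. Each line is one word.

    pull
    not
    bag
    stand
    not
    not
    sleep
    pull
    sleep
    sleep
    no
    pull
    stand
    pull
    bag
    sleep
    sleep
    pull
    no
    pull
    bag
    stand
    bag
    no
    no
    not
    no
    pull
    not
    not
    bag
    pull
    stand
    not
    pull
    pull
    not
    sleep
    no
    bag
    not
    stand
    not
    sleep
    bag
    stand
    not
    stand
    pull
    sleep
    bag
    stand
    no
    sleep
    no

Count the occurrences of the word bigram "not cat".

0

Scanning the 54 overlapping bigram windows for "not cat":
  (none found)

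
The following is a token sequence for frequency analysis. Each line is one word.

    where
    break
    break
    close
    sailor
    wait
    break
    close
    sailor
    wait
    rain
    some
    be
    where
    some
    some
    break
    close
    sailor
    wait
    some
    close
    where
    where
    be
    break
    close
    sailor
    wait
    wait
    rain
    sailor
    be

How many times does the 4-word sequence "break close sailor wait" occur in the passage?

4

Scanning the 30 overlapping 4-gram windows for "break close sailor wait":
  position 3–6: break close sailor wait
  position 7–10: break close sailor wait
  position 17–20: break close sailor wait
  position 26–29: break close sailor wait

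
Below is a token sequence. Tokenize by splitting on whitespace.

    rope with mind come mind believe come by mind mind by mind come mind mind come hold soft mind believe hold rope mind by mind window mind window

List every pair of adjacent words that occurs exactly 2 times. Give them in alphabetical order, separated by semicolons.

come mind; mind believe; mind by; mind mind; mind window

Bigram counts meeting the condition (exactly 2 times):
  come mind: 2
  mind believe: 2
  mind by: 2
  mind mind: 2
  mind window: 2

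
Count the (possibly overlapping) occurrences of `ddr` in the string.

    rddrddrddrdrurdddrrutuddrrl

Sliding a length-3 window over the 27 characters (25 positions):
  position 2–4: ddr
  position 5–7: ddr
  position 8–10: ddr
  position 16–18: ddr
  position 23–25: ddr

5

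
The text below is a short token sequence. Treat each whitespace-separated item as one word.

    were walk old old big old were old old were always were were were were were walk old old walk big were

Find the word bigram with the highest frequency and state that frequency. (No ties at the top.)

Bigram frequencies (highest first):
  were were: 4
  old old: 3
  were walk: 2
  walk old: 2
  old were: 2
  old big: 1
  … (7 more, each ≤ 1)

"were were", 4 times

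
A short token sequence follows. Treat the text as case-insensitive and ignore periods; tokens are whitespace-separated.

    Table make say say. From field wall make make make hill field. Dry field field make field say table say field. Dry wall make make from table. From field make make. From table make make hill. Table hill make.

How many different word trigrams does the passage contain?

39 tokens → 37 trigram windows in total.
Repeated trigrams (each contributes count−1 duplicates):
  make from table: 2
  make make from: 2
  make make hill: 2
  wall make make: 2
4 duplicate windows → 37 − 4 = 33 distinct.

33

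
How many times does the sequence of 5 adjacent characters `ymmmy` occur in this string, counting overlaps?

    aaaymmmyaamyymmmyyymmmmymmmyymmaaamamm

Sliding a length-5 window over the 38 characters (34 positions):
  position 4–8: ymmmy
  position 13–17: ymmmy
  position 24–28: ymmmy

3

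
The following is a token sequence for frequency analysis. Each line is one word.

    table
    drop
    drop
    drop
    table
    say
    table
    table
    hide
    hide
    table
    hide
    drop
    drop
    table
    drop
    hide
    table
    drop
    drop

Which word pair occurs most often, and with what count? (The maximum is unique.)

Bigram frequencies (highest first):
  drop drop: 4
  table drop: 3
  drop table: 2
  table hide: 2
  hide table: 2
  table say: 1
  … (5 more, each ≤ 1)

"drop drop", 4 times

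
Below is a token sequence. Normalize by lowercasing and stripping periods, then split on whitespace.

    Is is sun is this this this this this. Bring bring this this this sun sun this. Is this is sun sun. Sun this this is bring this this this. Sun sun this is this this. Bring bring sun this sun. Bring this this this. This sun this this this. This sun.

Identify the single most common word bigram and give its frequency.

Bigram frequencies (highest first):
  this this: 16
  this sun: 5
  sun this: 5
  sun sun: 4
  this is: 4
  is this: 3
  … (9 more, each ≤ 3)

"this this", 16 times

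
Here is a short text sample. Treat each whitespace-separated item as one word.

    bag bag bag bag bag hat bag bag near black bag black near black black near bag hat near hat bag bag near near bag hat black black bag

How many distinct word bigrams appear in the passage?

14

29 tokens → 28 bigram windows in total.
Repeated bigrams (each contributes count−1 duplicates):
  bag bag: 6
  bag hat: 3
  bag near: 2
  black bag: 2
  black black: 2
  black near: 2
  hat bag: 2
  near bag: 2
  … (1 more repeated)
14 duplicate windows → 28 − 14 = 14 distinct.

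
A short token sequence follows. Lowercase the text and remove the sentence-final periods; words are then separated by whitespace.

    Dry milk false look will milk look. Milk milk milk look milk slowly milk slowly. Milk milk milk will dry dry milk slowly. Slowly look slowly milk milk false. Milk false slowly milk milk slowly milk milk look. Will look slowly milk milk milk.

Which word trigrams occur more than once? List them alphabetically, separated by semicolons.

look slowly milk; milk look milk; milk milk look; milk milk milk; milk slowly milk; slowly milk milk

Trigram counts meeting the condition (more than once):
  look slowly milk: 2
  milk look milk: 2
  milk milk look: 2
  milk milk milk: 3
  milk slowly milk: 3
  slowly milk milk: 5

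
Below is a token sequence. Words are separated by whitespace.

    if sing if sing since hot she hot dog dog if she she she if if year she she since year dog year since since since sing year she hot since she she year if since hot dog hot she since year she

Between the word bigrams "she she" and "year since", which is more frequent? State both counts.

"she she" (4 vs 1)

"she she": 4 occurrences
"year since": 1 occurrence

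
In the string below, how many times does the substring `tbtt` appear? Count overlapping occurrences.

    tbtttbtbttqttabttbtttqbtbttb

4

Sliding a length-4 window over the 28 characters (25 positions):
  position 1–4: tbtt
  position 7–10: tbtt
  position 17–20: tbtt
  position 24–27: tbtt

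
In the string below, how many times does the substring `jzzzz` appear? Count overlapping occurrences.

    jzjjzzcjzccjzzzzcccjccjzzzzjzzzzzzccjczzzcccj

3

Sliding a length-5 window over the 45 characters (41 positions):
  position 12–16: jzzzz
  position 23–27: jzzzz
  position 28–32: jzzzz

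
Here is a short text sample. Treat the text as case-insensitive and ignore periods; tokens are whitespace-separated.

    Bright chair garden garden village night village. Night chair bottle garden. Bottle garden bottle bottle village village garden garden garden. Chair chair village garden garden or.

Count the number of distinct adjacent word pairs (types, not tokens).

18

26 tokens → 25 bigram windows in total.
Repeated bigrams (each contributes count−1 duplicates):
  garden garden: 4
  bottle garden: 2
  garden bottle: 2
  village garden: 2
  village night: 2
7 duplicate windows → 25 − 7 = 18 distinct.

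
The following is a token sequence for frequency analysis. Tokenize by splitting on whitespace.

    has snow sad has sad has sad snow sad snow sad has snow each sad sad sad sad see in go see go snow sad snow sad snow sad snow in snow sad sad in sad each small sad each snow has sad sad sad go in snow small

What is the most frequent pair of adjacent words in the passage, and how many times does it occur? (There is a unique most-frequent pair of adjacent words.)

"snow sad", 7 times

Bigram frequencies (highest first):
  snow sad: 7
  sad sad: 6
  sad snow: 5
  sad has: 3
  has sad: 3
  has snow: 2
  … (20 more, each ≤ 2)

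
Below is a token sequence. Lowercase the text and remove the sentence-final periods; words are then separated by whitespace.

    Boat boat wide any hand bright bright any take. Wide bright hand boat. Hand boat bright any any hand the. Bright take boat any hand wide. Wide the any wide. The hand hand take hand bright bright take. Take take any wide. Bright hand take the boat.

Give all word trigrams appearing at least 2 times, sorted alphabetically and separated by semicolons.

Trigram counts meeting the condition (at least 2 times):
  hand bright bright: 2
  wide bright hand: 2

hand bright bright; wide bright hand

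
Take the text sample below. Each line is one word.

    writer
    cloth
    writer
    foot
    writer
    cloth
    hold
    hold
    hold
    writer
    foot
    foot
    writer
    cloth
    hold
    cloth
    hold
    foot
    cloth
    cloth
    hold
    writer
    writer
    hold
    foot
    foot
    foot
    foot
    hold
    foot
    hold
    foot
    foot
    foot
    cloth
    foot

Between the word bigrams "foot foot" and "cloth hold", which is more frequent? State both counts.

"foot foot" (6 vs 4)

"foot foot": 6 occurrences
"cloth hold": 4 occurrences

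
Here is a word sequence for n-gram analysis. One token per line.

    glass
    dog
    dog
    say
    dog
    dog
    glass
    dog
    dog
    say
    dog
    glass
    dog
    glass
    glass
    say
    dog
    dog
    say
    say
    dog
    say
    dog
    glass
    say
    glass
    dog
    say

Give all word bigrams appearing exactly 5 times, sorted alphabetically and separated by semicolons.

Bigram counts meeting the condition (exactly 5 times):
  dog say: 5
  say dog: 5

dog say; say dog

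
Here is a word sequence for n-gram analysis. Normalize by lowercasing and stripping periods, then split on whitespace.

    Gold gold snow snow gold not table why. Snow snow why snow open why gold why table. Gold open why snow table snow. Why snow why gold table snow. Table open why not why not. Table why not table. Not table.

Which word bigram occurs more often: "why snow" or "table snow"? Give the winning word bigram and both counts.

"why snow" (4 vs 2)

"why snow": 4 occurrences
"table snow": 2 occurrences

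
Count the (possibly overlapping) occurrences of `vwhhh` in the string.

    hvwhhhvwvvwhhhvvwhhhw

Sliding a length-5 window over the 21 characters (17 positions):
  position 2–6: vwhhh
  position 10–14: vwhhh
  position 16–20: vwhhh

3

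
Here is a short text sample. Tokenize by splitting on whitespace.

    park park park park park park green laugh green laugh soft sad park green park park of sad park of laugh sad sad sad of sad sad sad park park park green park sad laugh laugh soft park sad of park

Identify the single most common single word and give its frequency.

Unigram frequencies (highest first):
  park: 16
  sad: 10
  laugh: 5
  green: 4
  of: 4
  soft: 2

"park", 16 times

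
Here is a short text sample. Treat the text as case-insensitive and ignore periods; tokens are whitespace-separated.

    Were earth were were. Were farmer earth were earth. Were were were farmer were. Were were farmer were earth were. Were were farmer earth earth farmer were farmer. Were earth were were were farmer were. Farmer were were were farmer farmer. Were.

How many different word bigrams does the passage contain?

9

42 tokens → 41 bigram windows in total.
Repeated bigrams (each contributes count−1 duplicates):
  were were: 12
  were farmer: 8
  farmer were: 7
  earth were: 5
  were earth: 4
  farmer earth: 2
32 duplicate windows → 41 − 32 = 9 distinct.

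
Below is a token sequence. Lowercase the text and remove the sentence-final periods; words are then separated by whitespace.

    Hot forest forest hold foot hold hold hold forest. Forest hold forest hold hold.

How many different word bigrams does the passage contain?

14 tokens → 13 bigram windows in total.
Repeated bigrams (each contributes count−1 duplicates):
  forest hold: 3
  hold hold: 3
  forest forest: 2
  hold forest: 2
6 duplicate windows → 13 − 6 = 7 distinct.

7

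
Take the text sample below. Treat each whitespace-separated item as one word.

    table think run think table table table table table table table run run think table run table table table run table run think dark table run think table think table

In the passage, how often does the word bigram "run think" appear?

Scanning the 29 overlapping bigram windows for "run think":
  position 3–4: run think
  position 13–14: run think
  position 22–23: run think
  position 26–27: run think

4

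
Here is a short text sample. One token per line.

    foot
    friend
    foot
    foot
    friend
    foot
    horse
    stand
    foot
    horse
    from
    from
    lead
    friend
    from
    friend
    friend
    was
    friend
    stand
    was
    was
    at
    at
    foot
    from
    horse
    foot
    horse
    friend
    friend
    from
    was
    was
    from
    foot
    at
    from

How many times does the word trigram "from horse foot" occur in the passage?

1

Scanning the 36 overlapping trigram windows for "from horse foot":
  position 26–28: from horse foot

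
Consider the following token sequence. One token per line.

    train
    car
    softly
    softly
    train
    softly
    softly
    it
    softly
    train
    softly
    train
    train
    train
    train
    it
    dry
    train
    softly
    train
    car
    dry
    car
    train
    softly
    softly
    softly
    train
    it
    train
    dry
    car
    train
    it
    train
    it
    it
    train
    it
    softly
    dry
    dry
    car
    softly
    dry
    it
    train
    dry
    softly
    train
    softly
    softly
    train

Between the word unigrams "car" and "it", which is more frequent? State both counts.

"it" (8 vs 5)

"car": 5 occurrences
"it": 8 occurrences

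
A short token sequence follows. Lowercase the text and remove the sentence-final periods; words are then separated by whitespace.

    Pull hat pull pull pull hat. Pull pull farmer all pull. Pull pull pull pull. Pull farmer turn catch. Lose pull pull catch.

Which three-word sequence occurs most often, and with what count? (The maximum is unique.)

"pull pull pull", 5 times

Trigram frequencies (highest first):
  pull pull pull: 5
  pull hat pull: 2
  hat pull pull: 2
  pull pull farmer: 2
  pull pull hat: 1
  pull farmer all: 1
  … (8 more, each ≤ 1)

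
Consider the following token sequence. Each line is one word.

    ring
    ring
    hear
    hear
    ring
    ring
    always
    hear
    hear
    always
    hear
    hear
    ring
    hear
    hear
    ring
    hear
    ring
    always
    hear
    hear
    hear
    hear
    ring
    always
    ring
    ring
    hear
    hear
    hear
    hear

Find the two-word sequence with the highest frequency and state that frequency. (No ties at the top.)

"hear hear", 10 times

Bigram frequencies (highest first):
  hear hear: 10
  hear ring: 5
  ring hear: 4
  ring ring: 3
  ring always: 3
  always hear: 3
  … (2 more, each ≤ 1)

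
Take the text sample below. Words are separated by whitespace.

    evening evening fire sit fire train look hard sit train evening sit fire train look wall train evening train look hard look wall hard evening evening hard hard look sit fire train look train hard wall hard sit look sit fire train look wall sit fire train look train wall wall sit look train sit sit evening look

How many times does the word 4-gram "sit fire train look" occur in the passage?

5

Scanning the 55 overlapping 4-gram windows for "sit fire train look":
  position 4–7: sit fire train look
  position 12–15: sit fire train look
  position 30–33: sit fire train look
  position 40–43: sit fire train look
  position 45–48: sit fire train look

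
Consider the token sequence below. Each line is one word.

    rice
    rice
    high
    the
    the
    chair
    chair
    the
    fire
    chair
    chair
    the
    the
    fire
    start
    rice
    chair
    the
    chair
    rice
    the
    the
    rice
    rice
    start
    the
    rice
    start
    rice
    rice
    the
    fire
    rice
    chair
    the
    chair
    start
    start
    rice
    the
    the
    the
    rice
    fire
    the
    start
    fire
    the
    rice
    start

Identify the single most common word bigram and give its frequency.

"the the", 5 times

Bigram frequencies (highest first):
  the the: 5
  chair the: 4
  the rice: 4
  rice rice: 3
  the chair: 3
  the fire: 3
  … (18 more, each ≤ 3)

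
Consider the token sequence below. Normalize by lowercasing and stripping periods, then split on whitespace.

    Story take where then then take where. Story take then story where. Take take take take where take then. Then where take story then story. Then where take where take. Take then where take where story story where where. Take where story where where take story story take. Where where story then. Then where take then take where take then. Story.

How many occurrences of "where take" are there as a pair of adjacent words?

Scanning the 60 overlapping bigram windows for "where take":
  position 12–13: where take
  position 17–18: where take
  position 21–22: where take
  position 27–28: where take
  position 29–30: where take
  position 33–34: where take
  position 39–40: where take
  position 44–45: where take
  position 54–55: where take
  position 58–59: where take

10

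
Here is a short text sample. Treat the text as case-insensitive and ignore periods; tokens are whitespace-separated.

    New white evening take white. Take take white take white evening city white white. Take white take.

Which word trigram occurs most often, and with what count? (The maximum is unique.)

"take white take", 3 times

Trigram frequencies (highest first):
  take white take: 3
  white take white: 2
  new white evening: 1
  white evening take: 1
  evening take white: 1
  white take take: 1
  … (6 more, each ≤ 1)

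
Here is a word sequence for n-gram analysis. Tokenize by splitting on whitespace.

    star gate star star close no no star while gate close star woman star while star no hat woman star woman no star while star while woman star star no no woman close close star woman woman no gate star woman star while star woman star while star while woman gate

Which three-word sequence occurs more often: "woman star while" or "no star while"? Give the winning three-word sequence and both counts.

"woman star while": 3 occurrences
"no star while": 2 occurrences

"woman star while" (3 vs 2)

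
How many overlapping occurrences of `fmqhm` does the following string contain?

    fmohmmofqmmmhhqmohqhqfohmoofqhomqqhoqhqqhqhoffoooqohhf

Sliding a length-5 window over the 54 characters (50 positions):
  (no match at any position)

0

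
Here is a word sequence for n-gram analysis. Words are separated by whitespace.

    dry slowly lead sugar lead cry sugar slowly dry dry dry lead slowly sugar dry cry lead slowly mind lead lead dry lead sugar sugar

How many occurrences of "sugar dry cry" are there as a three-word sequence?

Scanning the 23 overlapping trigram windows for "sugar dry cry":
  position 14–16: sugar dry cry

1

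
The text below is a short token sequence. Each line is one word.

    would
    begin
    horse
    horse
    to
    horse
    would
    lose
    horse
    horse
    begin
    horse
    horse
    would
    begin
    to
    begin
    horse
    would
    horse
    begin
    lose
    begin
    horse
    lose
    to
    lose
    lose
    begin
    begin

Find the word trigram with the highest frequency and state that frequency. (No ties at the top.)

"begin horse horse", 2 times

Trigram frequencies (highest first):
  begin horse horse: 2
  would begin horse: 1
  horse horse to: 1
  horse to horse: 1
  to horse would: 1
  horse would lose: 1
  … (21 more, each ≤ 1)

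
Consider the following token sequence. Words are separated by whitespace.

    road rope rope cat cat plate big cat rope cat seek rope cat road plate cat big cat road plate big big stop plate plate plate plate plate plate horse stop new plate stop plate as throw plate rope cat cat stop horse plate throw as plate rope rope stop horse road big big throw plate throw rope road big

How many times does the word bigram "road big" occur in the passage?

Scanning the 59 overlapping bigram windows for "road big":
  position 52–53: road big
  position 59–60: road big

2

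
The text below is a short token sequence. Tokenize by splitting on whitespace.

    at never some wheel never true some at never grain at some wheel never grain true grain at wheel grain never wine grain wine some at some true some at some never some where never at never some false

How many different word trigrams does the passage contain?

39 tokens → 37 trigram windows in total.
Repeated trigrams (each contributes count−1 duplicates):
  at never some: 2
  some at some: 2
  some wheel never: 2
  true some at: 2
4 duplicate windows → 37 − 4 = 33 distinct.

33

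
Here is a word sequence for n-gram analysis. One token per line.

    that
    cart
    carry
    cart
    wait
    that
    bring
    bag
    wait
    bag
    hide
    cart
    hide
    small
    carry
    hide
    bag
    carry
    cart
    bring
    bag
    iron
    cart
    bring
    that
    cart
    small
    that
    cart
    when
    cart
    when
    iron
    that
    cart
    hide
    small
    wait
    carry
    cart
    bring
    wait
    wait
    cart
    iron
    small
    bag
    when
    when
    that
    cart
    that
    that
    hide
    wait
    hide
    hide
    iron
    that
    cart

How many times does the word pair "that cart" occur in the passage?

6

Scanning the 59 overlapping bigram windows for "that cart":
  position 1–2: that cart
  position 25–26: that cart
  position 28–29: that cart
  position 34–35: that cart
  position 50–51: that cart
  position 59–60: that cart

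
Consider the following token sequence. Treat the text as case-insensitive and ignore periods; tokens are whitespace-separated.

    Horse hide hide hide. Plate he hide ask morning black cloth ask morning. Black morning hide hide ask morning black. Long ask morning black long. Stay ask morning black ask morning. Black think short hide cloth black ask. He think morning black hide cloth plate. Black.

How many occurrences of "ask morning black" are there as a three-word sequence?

Scanning the 44 overlapping trigram windows for "ask morning black":
  position 8–10: ask morning black
  position 12–14: ask morning black
  position 18–20: ask morning black
  position 22–24: ask morning black
  position 27–29: ask morning black
  position 30–32: ask morning black

6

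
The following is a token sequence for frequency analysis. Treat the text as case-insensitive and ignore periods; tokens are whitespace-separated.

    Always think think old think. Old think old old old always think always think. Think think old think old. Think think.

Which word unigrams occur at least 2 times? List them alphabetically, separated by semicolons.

always; old; think

Unigram counts meeting the condition (at least 2 times):
  always: 3
  old: 7
  think: 11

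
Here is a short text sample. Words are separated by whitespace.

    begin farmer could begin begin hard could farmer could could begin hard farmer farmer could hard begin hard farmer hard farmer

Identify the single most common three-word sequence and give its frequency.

"begin hard farmer", 2 times

Trigram frequencies (highest first):
  begin hard farmer: 2
  begin farmer could: 1
  farmer could begin: 1
  could begin begin: 1
  begin begin hard: 1
  begin hard could: 1
  … (12 more, each ≤ 1)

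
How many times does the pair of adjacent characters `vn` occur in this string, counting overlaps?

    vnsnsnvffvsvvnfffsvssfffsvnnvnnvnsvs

Sliding a length-2 window over the 36 characters (35 positions):
  position 1–2: vn
  position 13–14: vn
  position 26–27: vn
  position 29–30: vn
  position 32–33: vn

5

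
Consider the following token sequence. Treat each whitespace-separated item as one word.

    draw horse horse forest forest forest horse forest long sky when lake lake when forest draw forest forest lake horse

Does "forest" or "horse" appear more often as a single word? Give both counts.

"forest": 7 occurrences
"horse": 4 occurrences

"forest" (7 vs 4)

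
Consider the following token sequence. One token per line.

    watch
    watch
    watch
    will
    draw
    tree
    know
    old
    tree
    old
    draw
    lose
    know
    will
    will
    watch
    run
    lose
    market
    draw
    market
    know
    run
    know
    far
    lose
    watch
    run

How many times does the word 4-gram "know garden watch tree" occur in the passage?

Scanning the 25 overlapping 4-gram windows for "know garden watch tree":
  (none found)

0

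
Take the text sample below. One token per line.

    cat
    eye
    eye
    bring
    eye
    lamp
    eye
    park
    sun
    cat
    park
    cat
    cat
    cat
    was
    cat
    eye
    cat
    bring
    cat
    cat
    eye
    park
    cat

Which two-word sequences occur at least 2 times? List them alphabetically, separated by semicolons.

Bigram counts meeting the condition (at least 2 times):
  cat cat: 3
  cat eye: 3
  eye park: 2
  park cat: 2

cat cat; cat eye; eye park; park cat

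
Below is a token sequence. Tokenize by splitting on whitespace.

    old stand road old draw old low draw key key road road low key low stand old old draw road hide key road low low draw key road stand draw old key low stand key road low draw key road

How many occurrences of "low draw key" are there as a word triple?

3

Scanning the 38 overlapping trigram windows for "low draw key":
  position 7–9: low draw key
  position 25–27: low draw key
  position 37–39: low draw key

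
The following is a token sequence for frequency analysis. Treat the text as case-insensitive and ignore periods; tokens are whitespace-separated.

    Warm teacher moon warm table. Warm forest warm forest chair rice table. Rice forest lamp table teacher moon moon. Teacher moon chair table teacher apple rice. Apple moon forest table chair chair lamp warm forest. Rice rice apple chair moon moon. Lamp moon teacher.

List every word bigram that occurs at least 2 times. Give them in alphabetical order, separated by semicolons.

moon moon; moon teacher; rice apple; table teacher; teacher moon; warm forest

Bigram counts meeting the condition (at least 2 times):
  moon moon: 2
  moon teacher: 2
  rice apple: 2
  table teacher: 2
  teacher moon: 3
  warm forest: 3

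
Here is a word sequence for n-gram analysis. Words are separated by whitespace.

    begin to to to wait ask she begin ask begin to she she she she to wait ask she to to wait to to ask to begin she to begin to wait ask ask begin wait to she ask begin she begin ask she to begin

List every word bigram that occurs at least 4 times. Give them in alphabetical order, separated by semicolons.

Bigram counts meeting the condition (at least 4 times):
  she to: 4
  to to: 4
  to wait: 4

she to; to to; to wait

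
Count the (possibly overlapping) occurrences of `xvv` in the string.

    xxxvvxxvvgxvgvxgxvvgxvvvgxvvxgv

Sliding a length-3 window over the 31 characters (29 positions):
  position 3–5: xvv
  position 7–9: xvv
  position 17–19: xvv
  position 21–23: xvv
  position 26–28: xvv

5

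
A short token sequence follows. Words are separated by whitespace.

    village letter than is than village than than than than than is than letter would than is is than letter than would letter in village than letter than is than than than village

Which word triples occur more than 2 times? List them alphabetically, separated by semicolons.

than is than; than than than

Trigram counts meeting the condition (more than 2 times):
  than is than: 3
  than than than: 4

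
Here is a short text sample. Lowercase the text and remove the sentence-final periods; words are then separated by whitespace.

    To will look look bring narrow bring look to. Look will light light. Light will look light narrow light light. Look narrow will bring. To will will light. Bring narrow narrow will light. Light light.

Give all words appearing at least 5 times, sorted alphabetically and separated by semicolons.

Unigram counts meeting the condition (at least 5 times):
  light: 10
  look: 6
  narrow: 5
  will: 7

light; look; narrow; will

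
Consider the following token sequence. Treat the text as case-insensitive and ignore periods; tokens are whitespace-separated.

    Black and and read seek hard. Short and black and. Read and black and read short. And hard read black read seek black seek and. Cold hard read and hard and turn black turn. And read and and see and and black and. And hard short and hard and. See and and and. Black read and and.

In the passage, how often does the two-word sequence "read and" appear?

Scanning the 56 overlapping bigram windows for "read and":
  position 11–12: read and
  position 28–29: read and
  position 36–37: read and
  position 55–56: read and

4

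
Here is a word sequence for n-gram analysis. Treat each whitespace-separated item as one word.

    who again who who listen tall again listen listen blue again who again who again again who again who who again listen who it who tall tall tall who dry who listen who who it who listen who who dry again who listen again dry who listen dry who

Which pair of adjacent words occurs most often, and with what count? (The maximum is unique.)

"again who", 6 times

Bigram frequencies (highest first):
  again who: 6
  who again: 5
  who listen: 5
  who who: 4
  listen who: 3
  dry who: 3
  … (17 more, each ≤ 2)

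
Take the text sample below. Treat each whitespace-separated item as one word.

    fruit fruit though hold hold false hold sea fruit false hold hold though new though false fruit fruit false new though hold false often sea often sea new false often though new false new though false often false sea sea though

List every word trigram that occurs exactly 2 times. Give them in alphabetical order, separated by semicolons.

false new though; new though false

Trigram counts meeting the condition (exactly 2 times):
  false new though: 2
  new though false: 2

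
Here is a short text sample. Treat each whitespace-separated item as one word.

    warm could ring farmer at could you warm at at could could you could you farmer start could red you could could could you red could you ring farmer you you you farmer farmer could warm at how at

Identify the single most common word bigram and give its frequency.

Bigram frequencies (highest first):
  could you: 5
  could could: 3
  ring farmer: 2
  at could: 2
  warm at: 2
  you could: 2
  … (20 more, each ≤ 2)

"could you", 5 times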